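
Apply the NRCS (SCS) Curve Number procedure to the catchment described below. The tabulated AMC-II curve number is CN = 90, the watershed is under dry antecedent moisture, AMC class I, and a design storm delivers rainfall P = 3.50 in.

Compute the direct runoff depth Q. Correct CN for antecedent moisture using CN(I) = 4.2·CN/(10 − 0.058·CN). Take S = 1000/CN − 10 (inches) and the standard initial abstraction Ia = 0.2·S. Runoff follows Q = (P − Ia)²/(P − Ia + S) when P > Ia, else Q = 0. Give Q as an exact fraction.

CN(I) from CN(II)=90: (4.2·90)/(10 − 0.058·90) = 18900/239 ≈ 79.079
Retention S: 1000/CN − 10 with CN=79.079 → S = 500/189 ≈ 2.646 in
Ia = 0.2S: 0.2·2.646 = 0.529 in (exactly 100/189)
P − Ia = 3.500 − 0.529 = 1123/378 ≈ 2.971 in (> 0, runoff occurs)
Q = (1123/378)²/((1123/378) + 500/189) = (1261129/142884)/(2123/378) = 1261129/802494 in ≈ 1.572 in

Q = 1261129/802494 in ≈ 1.572 in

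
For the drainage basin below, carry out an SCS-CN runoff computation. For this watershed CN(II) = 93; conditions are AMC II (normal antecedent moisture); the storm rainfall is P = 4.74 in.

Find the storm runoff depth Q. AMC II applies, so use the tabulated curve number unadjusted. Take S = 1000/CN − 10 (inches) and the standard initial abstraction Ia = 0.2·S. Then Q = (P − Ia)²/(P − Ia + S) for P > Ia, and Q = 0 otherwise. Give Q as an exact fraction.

Q = 455438281/115510650 in ≈ 3.943 in

CN(II) = 93; AMC II needs no correction.
Max retention: S = 1000/93 − 10 = 70/93 in (≈ 0.753 in)
Initial abstraction Ia = S/5 = (70/93)/5 = 14/93 ≈ 0.151 in
Excess rainfall: 4.740 − 0.151 = 4.589 in; P > Ia so Q > 0
Q: (21341/4650)² ÷ (24841/4650) = 455438281/115510650 in (≈ 3.943 in)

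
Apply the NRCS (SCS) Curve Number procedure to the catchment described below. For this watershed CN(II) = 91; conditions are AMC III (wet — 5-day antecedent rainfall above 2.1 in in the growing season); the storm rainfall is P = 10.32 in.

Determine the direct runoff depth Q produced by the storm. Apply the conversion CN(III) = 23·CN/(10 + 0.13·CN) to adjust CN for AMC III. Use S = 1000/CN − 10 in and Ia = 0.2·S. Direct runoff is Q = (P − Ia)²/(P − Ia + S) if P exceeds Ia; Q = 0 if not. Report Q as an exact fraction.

Q = 47792304006/4866172675 in ≈ 9.821 in

Adjust CN=91 to AMC III: 23·91/(10 + 0.13·91) → 2093 ÷ (2183/100) = 209300/2183 ≈ 95.877
S = 1000/(209300/2183) − 10 = 900/2093 in ≈ 0.430 in
Ia = 0.2·(900/2093) = 180/2093 in ≈ 0.086 in
Since P=10.320 > Ia=0.086: effective rainfall P−Ia = 535494/52325 in
Q: (535494/52325)² ÷ (557994/52325) = 47792304006/4866172675 in (≈ 9.821 in)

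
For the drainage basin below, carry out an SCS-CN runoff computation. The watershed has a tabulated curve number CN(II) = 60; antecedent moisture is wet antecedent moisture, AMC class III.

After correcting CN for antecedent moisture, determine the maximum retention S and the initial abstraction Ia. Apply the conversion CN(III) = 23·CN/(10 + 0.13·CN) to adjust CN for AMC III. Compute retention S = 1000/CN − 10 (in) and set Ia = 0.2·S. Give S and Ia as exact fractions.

Adjust CN=60 to AMC III: 23·60/(10 + 0.13·60) → 1380 ÷ (89/5) = 6900/89 ≈ 77.528
Max retention: S = 1000/(6900/89) − 10 = 200/69 in (≈ 2.899 in)
Initial abstraction Ia = S/5 = (200/69)/5 = 40/69 ≈ 0.580 in

S = 200/69 in ≈ 2.899 in; Ia = 40/69 in ≈ 0.580 in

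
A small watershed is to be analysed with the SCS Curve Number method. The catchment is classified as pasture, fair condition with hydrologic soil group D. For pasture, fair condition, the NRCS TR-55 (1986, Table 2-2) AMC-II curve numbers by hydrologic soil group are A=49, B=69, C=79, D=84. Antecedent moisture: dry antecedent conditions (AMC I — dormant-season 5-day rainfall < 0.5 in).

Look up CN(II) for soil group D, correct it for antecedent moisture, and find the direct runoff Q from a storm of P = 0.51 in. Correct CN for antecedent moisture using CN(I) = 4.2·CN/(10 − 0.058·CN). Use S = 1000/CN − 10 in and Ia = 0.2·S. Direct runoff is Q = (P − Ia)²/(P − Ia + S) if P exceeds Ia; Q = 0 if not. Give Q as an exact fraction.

Q = 0 in ≈ 0.000 in

NRCS table: pasture, fair condition, soil group D → CN(II) = 84
Adjust CN=84 to AMC I: 4.2·84/(10 − 0.058·84) → (1764/5) ÷ (641/125) = 44100/641 ≈ 68.799
S = 1000/(44100/641) − 10 = 2000/441 in ≈ 4.535 in
Initial abstraction Ia = S/5 = (2000/441)/5 = 400/441 ≈ 0.907 in
P = 0.510 ≤ Ia = 0.907 in: entire storm abstracted, Q = 0.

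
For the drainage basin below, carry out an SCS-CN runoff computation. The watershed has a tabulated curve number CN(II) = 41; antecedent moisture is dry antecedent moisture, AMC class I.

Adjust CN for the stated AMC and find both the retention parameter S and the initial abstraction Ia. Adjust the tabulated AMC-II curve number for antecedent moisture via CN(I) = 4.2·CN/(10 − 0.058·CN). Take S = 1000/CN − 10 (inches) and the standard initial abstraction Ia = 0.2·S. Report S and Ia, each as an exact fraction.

S = 29500/861 in ≈ 34.262 in; Ia = 5900/861 in ≈ 6.852 in

Adjust CN=41 to AMC I: 4.2·41/(10 − 0.058·41) → (861/5) ÷ (3811/500) = 86100/3811 ≈ 22.592
Retention S: 1000/CN − 10 with CN=22.592 → S = 29500/861 ≈ 34.262 in
Initial abstraction Ia = S/5 = (29500/861)/5 = 5900/861 ≈ 6.852 in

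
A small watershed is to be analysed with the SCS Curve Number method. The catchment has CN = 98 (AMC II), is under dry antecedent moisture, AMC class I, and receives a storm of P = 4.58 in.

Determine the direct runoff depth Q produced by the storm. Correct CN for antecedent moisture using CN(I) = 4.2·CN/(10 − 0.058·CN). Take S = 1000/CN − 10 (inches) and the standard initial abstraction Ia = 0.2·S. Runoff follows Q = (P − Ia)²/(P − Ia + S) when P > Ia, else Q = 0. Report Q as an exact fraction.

Dry (AMC I): CN(I) = 4.2·98/(10 − 0.058·98) = (2058/5)/(1079/250) = 102900/1079 ≈ 95.366
Retention S: 1000/CN − 10 with CN=95.366 → S = 500/1029 ≈ 0.486 in
Ia = 0.2S: 0.2·0.486 = 0.097 in (exactly 100/1029)
P − Ia = 4.580 − 0.097 = 230641/51450 ≈ 4.483 in (> 0, runoff occurs)
Q = (230641/51450)²/((230641/51450) + 500/1029) = (53195270881/2647102500)/(255641/51450) = 53195270881/13152729450 in ≈ 4.044 in

Q = 53195270881/13152729450 in ≈ 4.044 in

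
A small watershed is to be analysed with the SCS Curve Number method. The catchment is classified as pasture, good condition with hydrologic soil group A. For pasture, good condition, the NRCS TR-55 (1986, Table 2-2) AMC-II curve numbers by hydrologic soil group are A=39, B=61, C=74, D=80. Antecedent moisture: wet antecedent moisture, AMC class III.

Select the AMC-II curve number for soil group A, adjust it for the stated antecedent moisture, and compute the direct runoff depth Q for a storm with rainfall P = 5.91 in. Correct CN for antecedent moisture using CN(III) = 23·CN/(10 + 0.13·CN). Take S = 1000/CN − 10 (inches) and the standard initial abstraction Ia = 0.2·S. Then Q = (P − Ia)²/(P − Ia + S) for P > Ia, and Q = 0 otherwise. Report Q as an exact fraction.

Q = 166567648129/91325991900 in ≈ 1.824 in

NRCS table: pasture, good condition, soil group A → CN(II) = 39
Wet (AMC III): CN(III) = 23·39/(10 + 0.13·39) = 897/(1507/100) = 89700/1507 ≈ 59.522
Retention S: 1000/CN − 10 with CN=59.522 → S = 6100/897 ≈ 6.800 in
Ia = 0.2S: 0.2·6.800 = 1.360 in (exactly 1220/897)
P − Ia = 5.910 − 1.360 = 408127/89700 ≈ 4.550 in (> 0, runoff occurs)
Q = (408127/89700)²/((408127/89700) + 6100/897) = (166567648129/8046090000)/(1018127/89700) = 166567648129/91325991900 in ≈ 1.824 in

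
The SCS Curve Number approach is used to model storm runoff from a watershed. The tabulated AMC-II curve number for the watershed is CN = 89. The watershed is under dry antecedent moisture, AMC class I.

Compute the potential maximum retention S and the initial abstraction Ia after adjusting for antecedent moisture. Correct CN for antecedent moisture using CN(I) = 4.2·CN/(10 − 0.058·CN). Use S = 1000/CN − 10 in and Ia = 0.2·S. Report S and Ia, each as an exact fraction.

Dry (AMC I): CN(I) = 4.2·89/(10 − 0.058·89) = (1869/5)/(2419/500) = 186900/2419 ≈ 77.263
S = 1000/(186900/2419) − 10 = 5500/1869 in ≈ 2.943 in
Ia = 0.2S: 0.2·2.943 = 0.589 in (exactly 1100/1869)

S = 5500/1869 in ≈ 2.943 in; Ia = 1100/1869 in ≈ 0.589 in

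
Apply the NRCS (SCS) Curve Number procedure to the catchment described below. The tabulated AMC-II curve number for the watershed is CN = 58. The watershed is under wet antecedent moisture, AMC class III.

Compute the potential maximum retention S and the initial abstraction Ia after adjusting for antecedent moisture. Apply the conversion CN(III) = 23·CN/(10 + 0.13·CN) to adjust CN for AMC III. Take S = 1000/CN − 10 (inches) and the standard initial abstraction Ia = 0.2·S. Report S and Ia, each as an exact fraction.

S = 2100/667 in ≈ 3.148 in; Ia = 420/667 in ≈ 0.630 in

Wet (AMC III): CN(III) = 23·58/(10 + 0.13·58) = 1334/(877/50) = 66700/877 ≈ 76.055
Max retention: S = 1000/(66700/877) − 10 = 2100/667 in (≈ 3.148 in)
Ia = 0.2S: 0.2·3.148 = 0.630 in (exactly 420/667)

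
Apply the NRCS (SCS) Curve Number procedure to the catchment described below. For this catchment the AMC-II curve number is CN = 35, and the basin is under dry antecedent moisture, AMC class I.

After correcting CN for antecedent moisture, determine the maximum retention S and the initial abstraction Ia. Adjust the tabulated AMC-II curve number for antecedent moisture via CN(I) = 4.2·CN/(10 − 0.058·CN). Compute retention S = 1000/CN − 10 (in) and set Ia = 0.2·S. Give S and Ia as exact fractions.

Dry (AMC I): CN(I) = 4.2·35/(10 − 0.058·35) = 147/(797/100) = 14700/797 ≈ 18.444
Max retention: S = 1000/(14700/797) − 10 = 6500/147 in (≈ 44.218 in)
Ia = 0.2·(6500/147) = 1300/147 in ≈ 8.844 in

S = 6500/147 in ≈ 44.218 in; Ia = 1300/147 in ≈ 8.844 in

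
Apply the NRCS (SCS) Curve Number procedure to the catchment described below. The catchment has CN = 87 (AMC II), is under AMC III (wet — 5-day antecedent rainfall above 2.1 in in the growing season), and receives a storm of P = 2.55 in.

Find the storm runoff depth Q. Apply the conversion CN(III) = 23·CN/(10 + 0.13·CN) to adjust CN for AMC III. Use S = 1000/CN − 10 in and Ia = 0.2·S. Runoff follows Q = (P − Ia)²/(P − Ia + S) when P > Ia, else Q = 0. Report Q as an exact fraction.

Q = 9380116201/4916497020 in ≈ 1.908 in

Adjust CN=87 to AMC III: 23·87/(10 + 0.13·87) → 2001 ÷ (2131/100) = 200100/2131 ≈ 93.900
S = 1000/(200100/2131) − 10 = 1300/2001 in ≈ 0.650 in
Ia = 0.2·(1300/2001) = 260/2001 in ≈ 0.130 in
Since P=2.550 > Ia=0.130: effective rainfall P−Ia = 96851/40020 in
Q: (96851/40020)² ÷ (122851/40020) = 9380116201/4916497020 in (≈ 1.908 in)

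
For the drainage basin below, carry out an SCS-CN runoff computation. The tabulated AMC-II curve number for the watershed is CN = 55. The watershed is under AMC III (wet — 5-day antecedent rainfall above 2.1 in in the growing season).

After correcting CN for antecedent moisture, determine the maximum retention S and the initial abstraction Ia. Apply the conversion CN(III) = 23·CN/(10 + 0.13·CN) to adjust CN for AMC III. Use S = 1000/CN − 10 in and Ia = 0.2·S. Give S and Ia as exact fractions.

S = 900/253 in ≈ 3.557 in; Ia = 180/253 in ≈ 0.711 in

Adjust CN=55 to AMC III: 23·55/(10 + 0.13·55) → 1265 ÷ (343/20) = 25300/343 ≈ 73.761
S = 1000/(25300/343) − 10 = 900/253 in ≈ 3.557 in
Ia = 0.2S: 0.2·3.557 = 0.711 in (exactly 180/253)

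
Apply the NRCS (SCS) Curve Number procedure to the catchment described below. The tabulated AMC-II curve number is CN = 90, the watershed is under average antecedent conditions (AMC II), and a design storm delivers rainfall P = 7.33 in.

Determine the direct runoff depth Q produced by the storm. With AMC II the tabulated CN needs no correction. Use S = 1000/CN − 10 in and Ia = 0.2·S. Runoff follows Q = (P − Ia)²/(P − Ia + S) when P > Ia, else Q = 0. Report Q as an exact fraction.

CN(II) = 90; AMC II needs no correction.
S = 1000/90 − 10 = 10/9 in ≈ 1.111 in
Ia = 0.2S: 0.2·1.111 = 0.222 in (exactly 2/9)
Excess rainfall: 7.330 − 0.222 = 7.108 in; P > Ia so Q > 0
Q: (6397/900)² ÷ (7397/900) = 40921609/6657300 in (≈ 6.147 in)

Q = 40921609/6657300 in ≈ 6.147 in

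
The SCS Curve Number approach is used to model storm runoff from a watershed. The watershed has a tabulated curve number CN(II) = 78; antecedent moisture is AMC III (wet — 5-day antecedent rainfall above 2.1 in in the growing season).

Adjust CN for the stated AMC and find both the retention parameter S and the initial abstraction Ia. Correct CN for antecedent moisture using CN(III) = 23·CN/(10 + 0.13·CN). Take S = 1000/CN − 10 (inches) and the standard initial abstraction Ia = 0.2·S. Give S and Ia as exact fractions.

S = 1100/897 in ≈ 1.226 in; Ia = 220/897 in ≈ 0.245 in

CN(III) from CN(II)=78: (23·78)/(10 + 0.13·78) = 89700/1007 ≈ 89.076
Retention S: 1000/CN − 10 with CN=89.076 → S = 1100/897 ≈ 1.226 in
Initial abstraction Ia = S/5 = (1100/897)/5 = 220/897 ≈ 0.245 in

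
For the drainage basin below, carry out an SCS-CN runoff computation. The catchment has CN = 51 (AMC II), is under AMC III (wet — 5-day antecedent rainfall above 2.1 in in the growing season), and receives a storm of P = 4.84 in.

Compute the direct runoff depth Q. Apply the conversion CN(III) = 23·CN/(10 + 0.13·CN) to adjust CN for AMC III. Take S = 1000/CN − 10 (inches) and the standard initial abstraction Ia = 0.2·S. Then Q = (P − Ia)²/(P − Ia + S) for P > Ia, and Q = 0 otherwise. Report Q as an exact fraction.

Wet (AMC III): CN(III) = 23·51/(10 + 0.13·51) = 1173/(1663/100) = 117300/1663 ≈ 70.535
Max retention: S = 1000/(117300/1663) − 10 = 4900/1173 in (≈ 4.177 in)
Initial abstraction Ia = S/5 = (4900/1173)/5 = 980/1173 ≈ 0.835 in
Excess rainfall: 4.840 − 0.835 = 4.005 in; P > Ia so Q > 0
Q = (117433/29325)²/((117433/29325) + 4900/1173) = (13790509489/859955625)/(239933/29325) = 13790509489/7036035225 in ≈ 1.960 in

Q = 13790509489/7036035225 in ≈ 1.960 in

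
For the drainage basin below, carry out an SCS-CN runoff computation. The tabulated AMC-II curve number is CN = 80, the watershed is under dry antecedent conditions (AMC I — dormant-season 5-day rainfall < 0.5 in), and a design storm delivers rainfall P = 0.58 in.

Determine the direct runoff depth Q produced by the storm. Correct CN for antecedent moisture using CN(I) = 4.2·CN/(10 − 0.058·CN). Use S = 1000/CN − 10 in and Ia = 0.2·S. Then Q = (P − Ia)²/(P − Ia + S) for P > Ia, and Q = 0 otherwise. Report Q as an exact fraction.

Q = 0 in ≈ 0.000 in

Dry (AMC I): CN(I) = 4.2·80/(10 − 0.058·80) = 336/(134/25) = 4200/67 ≈ 62.687
Retention S: 1000/CN − 10 with CN=62.687 → S = 125/21 ≈ 5.952 in
Ia = 0.2S: 0.2·5.952 = 1.190 in (exactly 25/21)
P = 0.580 ≤ Ia = 1.190 in: entire storm abstracted, Q = 0.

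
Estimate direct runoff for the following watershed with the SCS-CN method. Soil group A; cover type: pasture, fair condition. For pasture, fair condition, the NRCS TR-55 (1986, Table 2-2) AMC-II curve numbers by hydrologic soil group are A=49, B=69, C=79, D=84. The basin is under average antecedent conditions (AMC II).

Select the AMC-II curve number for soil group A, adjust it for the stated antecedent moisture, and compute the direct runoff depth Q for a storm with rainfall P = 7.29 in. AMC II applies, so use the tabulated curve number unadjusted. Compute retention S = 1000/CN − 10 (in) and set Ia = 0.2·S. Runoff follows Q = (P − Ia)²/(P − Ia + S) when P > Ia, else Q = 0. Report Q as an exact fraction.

NRCS table: pasture, fair condition, soil group A → CN(II) = 49
CN(II) = 49; AMC II needs no correction.
Retention S: 1000/CN − 10 with CN=49.000 → S = 510/49 ≈ 10.408 in
Ia = 0.2·(510/49) = 102/49 in ≈ 2.082 in
Since P=7.290 > Ia=2.082: effective rainfall P−Ia = 25521/4900 in
Q = (25521/4900)²/((25521/4900) + 510/49) = (651321441/24010000)/(76521/4900) = 217107147/124984300 in ≈ 1.737 in

Q = 217107147/124984300 in ≈ 1.737 in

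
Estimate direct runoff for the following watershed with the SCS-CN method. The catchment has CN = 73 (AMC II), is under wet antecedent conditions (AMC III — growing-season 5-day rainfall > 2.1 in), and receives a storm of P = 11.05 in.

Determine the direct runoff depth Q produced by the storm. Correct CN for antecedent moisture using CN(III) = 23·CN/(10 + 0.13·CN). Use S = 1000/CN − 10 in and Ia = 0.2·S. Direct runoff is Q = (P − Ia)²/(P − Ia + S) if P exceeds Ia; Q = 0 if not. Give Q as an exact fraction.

Wet (AMC III): CN(III) = 23·73/(10 + 0.13·73) = 1679/(1949/100) = 167900/1949 ≈ 86.147
Max retention: S = 1000/(167900/1949) − 10 = 2700/1679 in (≈ 1.608 in)
Ia = 0.2·(2700/1679) = 540/1679 in ≈ 0.322 in
P − Ia = 11.050 − 0.322 = 360259/33580 ≈ 10.728 in (> 0, runoff occurs)
Q = (360259/33580)²/((360259/33580) + 2700/1679) = (129786547081/1127616400)/(414259/33580) = 129786547081/13910817220 in ≈ 9.330 in

Q = 129786547081/13910817220 in ≈ 9.330 in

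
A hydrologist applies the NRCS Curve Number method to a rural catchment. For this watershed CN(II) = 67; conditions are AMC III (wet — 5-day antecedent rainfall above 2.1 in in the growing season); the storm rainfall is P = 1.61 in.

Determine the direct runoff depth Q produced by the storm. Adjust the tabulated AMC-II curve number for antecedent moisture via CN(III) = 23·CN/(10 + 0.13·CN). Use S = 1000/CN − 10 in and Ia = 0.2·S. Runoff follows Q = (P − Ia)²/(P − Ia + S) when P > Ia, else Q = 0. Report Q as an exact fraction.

Q = 33160774201/78914764100 in ≈ 0.420 in

Adjust CN=67 to AMC III: 23·67/(10 + 0.13·67) → 1541 ÷ (1871/100) = 154100/1871 ≈ 82.362
Retention S: 1000/CN − 10 with CN=82.362 → S = 3300/1541 ≈ 2.141 in
Initial abstraction Ia = S/5 = (3300/1541)/5 = 660/1541 ≈ 0.428 in
Excess rainfall: 1.610 − 0.428 = 1.182 in; P > Ia so Q > 0
Q = (182101/154100)²/((182101/154100) + 3300/1541) = (33160774201/23746810000)/(512101/154100) = 33160774201/78914764100 in ≈ 0.420 in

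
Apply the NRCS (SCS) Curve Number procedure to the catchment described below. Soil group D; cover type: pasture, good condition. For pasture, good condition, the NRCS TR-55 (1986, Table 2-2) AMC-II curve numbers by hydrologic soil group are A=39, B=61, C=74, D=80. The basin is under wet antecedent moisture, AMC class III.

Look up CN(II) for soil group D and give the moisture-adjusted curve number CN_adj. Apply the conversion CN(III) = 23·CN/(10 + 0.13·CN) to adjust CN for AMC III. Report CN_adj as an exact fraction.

NRCS table: pasture, good condition, soil group D → CN(II) = 80
Adjust CN=80 to AMC III: 23·80/(10 + 0.13·80) → 1840 ÷ (102/5) = 4600/51 ≈ 90.196

CN_adj = 4600/51 ≈ 90.196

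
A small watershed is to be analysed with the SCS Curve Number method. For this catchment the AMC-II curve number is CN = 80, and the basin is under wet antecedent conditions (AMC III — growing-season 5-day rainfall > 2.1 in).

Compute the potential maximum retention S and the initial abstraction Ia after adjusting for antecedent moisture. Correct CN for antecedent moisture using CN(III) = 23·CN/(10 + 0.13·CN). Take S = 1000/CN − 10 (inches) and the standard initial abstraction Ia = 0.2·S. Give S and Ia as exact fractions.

S = 25/23 in ≈ 1.087 in; Ia = 5/23 in ≈ 0.217 in

Adjust CN=80 to AMC III: 23·80/(10 + 0.13·80) → 1840 ÷ (102/5) = 4600/51 ≈ 90.196
Max retention: S = 1000/(4600/51) − 10 = 25/23 in (≈ 1.087 in)
Initial abstraction Ia = S/5 = (25/23)/5 = 5/23 ≈ 0.217 in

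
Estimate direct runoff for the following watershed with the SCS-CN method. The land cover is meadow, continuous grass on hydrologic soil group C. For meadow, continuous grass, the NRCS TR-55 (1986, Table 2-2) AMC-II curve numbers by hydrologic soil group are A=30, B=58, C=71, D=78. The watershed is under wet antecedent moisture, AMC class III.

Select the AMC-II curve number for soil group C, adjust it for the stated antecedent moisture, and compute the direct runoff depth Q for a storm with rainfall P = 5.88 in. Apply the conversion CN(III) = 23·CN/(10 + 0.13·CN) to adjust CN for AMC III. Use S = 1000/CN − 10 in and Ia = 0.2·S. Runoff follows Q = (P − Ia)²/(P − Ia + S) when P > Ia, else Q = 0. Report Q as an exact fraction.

NRCS table: meadow, continuous grass, soil group C → CN(II) = 71
CN(III) from CN(II)=71: (23·71)/(10 + 0.13·71) = 163300/1923 ≈ 84.919
Max retention: S = 1000/(163300/1923) − 10 = 2900/1633 in (≈ 1.776 in)
Initial abstraction Ia = S/5 = (2900/1633)/5 = 580/1633 ≈ 0.355 in
Excess rainfall: 5.880 − 0.355 = 5.525 in; P > Ia so Q > 0
Q: (225551/40825)² ÷ (298051/40825) = 50873253601/12167932075 in (≈ 4.181 in)

Q = 50873253601/12167932075 in ≈ 4.181 in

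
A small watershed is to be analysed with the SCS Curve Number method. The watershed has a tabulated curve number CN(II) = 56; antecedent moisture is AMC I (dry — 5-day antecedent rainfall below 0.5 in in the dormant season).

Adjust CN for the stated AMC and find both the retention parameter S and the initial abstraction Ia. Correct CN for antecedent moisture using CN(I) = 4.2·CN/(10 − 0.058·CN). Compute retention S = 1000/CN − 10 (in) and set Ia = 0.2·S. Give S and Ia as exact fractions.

Dry (AMC I): CN(I) = 4.2·56/(10 − 0.058·56) = (1176/5)/(844/125) = 7350/211 ≈ 34.834
Retention S: 1000/CN − 10 with CN=34.834 → S = 2750/147 ≈ 18.707 in
Ia = 0.2·(2750/147) = 550/147 in ≈ 3.741 in

S = 2750/147 in ≈ 18.707 in; Ia = 550/147 in ≈ 3.741 in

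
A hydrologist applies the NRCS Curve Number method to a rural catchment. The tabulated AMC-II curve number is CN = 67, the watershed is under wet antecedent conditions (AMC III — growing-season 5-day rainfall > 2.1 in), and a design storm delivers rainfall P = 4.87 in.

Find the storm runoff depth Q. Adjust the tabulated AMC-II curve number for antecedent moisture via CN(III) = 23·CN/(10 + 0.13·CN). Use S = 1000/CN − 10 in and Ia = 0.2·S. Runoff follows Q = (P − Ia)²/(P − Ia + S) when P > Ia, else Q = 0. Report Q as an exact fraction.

Adjust CN=67 to AMC III: 23·67/(10 + 0.13·67) → 1541 ÷ (1871/100) = 154100/1871 ≈ 82.362
Max retention: S = 1000/(154100/1871) − 10 = 3300/1541 in (≈ 2.141 in)
Initial abstraction Ia = S/5 = (3300/1541)/5 = 660/1541 ≈ 0.428 in
P − Ia = 4.870 − 0.428 = 684467/154100 ≈ 4.442 in (> 0, runoff occurs)
Q: (684467/154100)² ÷ (1014467/154100) = 468495074089/156329364700 in (≈ 2.997 in)

Q = 468495074089/156329364700 in ≈ 2.997 in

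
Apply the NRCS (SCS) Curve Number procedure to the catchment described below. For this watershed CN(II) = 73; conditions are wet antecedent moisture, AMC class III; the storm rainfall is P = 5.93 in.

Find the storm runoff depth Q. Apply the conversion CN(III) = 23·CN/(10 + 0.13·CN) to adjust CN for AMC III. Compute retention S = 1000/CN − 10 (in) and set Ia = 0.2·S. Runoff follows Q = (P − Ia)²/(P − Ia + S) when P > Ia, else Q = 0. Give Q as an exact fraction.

Q = 886699072609/203435531300 in ≈ 4.359 in

Wet (AMC III): CN(III) = 23·73/(10 + 0.13·73) = 1679/(1949/100) = 167900/1949 ≈ 86.147
Max retention: S = 1000/(167900/1949) − 10 = 2700/1679 in (≈ 1.608 in)
Ia = 0.2·(2700/1679) = 540/1679 in ≈ 0.322 in
Excess rainfall: 5.930 − 0.322 = 5.608 in; P > Ia so Q > 0
Q: (941647/167900)² ÷ (1211647/167900) = 886699072609/203435531300 in (≈ 4.359 in)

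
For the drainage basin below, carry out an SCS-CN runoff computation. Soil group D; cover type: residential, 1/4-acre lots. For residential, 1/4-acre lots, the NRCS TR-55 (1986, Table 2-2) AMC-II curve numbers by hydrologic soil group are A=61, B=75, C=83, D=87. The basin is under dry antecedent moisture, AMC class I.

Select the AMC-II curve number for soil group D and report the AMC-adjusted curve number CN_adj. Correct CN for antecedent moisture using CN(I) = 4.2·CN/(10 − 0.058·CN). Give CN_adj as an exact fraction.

NRCS table: residential, 1/4-acre lots, soil group D → CN(II) = 87
CN(I) from CN(II)=87: (4.2·87)/(10 − 0.058·87) = 182700/2477 ≈ 73.759

CN_adj = 182700/2477 ≈ 73.759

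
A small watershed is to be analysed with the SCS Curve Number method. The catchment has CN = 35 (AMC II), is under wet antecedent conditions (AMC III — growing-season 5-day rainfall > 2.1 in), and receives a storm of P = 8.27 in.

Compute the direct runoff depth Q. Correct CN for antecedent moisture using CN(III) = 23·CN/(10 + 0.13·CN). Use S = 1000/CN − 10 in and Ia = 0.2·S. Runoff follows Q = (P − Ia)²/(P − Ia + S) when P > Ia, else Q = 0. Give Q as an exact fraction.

CN(III) from CN(II)=35: (23·35)/(10 + 0.13·35) = 16100/291 ≈ 55.326
Retention S: 1000/CN − 10 with CN=55.326 → S = 1300/161 ≈ 8.075 in
Initial abstraction Ia = S/5 = (1300/161)/5 = 260/161 ≈ 1.615 in
Excess rainfall: 8.270 − 1.615 = 6.655 in; P > Ia so Q > 0
Runoff Q = (P−Ia)²/(P−Ia+S) = (6.655)²/(6.655+8.075) = 11480479609/3818066700 ≈ 3.007 in

Q = 11480479609/3818066700 in ≈ 3.007 in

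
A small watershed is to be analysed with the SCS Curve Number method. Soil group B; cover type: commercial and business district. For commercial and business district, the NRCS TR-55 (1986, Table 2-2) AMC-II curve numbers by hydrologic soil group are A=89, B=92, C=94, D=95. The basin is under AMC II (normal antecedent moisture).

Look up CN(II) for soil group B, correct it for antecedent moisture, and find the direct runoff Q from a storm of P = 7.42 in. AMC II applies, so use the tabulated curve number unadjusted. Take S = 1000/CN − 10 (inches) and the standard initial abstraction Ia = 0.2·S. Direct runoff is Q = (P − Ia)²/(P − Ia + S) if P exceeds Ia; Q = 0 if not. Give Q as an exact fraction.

NRCS table: commercial and business district, soil group B → CN(II) = 92
CN(II) = 92; AMC II needs no correction.
Max retention: S = 1000/92 − 10 = 20/23 in (≈ 0.870 in)
Initial abstraction Ia = S/5 = (20/23)/5 = 4/23 ≈ 0.174 in
Excess rainfall: 7.420 − 0.174 = 7.246 in; P > Ia so Q > 0
Runoff Q = (P−Ia)²/(P−Ia+S) = (7.246)²/(7.246+0.870) = 69438889/10732950 ≈ 6.470 in

Q = 69438889/10732950 in ≈ 6.470 in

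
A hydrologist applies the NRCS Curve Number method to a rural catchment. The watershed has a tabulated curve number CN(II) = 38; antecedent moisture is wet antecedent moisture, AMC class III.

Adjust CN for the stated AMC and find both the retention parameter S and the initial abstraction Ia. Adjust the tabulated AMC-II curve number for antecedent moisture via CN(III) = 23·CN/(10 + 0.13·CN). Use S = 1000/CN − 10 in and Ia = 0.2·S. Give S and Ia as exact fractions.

CN(III) from CN(II)=38: (23·38)/(10 + 0.13·38) = 43700/747 ≈ 58.501
Retention S: 1000/CN − 10 with CN=58.501 → S = 3100/437 ≈ 7.094 in
Initial abstraction Ia = S/5 = (3100/437)/5 = 620/437 ≈ 1.419 in

S = 3100/437 in ≈ 7.094 in; Ia = 620/437 in ≈ 1.419 in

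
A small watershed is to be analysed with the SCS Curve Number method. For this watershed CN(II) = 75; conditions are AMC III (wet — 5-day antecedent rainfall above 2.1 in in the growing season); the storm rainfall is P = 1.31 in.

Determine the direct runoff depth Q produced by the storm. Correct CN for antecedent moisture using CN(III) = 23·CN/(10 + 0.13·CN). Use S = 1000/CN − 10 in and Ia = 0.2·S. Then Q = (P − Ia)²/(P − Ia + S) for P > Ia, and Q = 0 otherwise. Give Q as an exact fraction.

Q = 49547521/117569100 in ≈ 0.421 in

Wet (AMC III): CN(III) = 23·75/(10 + 0.13·75) = 1725/(79/4) = 6900/79 ≈ 87.342
S = 1000/(6900/79) − 10 = 100/69 in ≈ 1.449 in
Ia = 0.2·(100/69) = 20/69 in ≈ 0.290 in
Since P=1.310 > Ia=0.290: effective rainfall P−Ia = 7039/6900 in
Q: (7039/6900)² ÷ (17039/6900) = 49547521/117569100 in (≈ 0.421 in)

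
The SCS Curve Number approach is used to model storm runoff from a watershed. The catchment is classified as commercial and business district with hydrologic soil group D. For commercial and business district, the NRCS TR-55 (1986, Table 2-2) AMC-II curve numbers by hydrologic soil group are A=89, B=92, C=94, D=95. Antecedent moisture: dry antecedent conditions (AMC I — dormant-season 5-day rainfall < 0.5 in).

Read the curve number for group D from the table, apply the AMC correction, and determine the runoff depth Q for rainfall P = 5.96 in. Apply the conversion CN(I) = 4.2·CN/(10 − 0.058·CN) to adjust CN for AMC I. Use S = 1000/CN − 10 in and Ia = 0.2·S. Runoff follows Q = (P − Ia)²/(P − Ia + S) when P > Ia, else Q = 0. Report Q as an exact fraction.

Q = 3243416401/692773725 in ≈ 4.682 in

NRCS table: commercial and business district, soil group D → CN(II) = 95
Dry (AMC I): CN(I) = 4.2·95/(10 − 0.058·95) = 399/(449/100) = 39900/449 ≈ 88.864
S = 1000/(39900/449) − 10 = 500/399 in ≈ 1.253 in
Initial abstraction Ia = S/5 = (500/399)/5 = 100/399 ≈ 0.251 in
Since P=5.960 > Ia=0.251: effective rainfall P−Ia = 56951/9975 in
Runoff Q = (P−Ia)²/(P−Ia+S) = (5.709)²/(5.709+1.253) = 3243416401/692773725 ≈ 4.682 in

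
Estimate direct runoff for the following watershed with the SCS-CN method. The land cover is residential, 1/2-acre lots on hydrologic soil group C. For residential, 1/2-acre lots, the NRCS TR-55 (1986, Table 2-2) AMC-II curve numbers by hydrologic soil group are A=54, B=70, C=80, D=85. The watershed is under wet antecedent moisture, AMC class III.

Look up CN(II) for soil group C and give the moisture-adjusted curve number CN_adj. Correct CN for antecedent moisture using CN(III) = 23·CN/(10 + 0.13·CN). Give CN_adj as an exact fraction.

NRCS table: residential, 1/2-acre lots, soil group C → CN(II) = 80
Wet (AMC III): CN(III) = 23·80/(10 + 0.13·80) = 1840/(102/5) = 4600/51 ≈ 90.196

CN_adj = 4600/51 ≈ 90.196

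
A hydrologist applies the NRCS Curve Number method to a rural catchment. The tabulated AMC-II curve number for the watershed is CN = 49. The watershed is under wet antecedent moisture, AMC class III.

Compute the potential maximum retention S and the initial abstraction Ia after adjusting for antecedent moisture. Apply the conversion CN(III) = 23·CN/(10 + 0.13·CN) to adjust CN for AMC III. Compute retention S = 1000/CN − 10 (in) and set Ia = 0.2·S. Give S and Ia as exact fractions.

S = 5100/1127 in ≈ 4.525 in; Ia = 1020/1127 in ≈ 0.905 in

Adjust CN=49 to AMC III: 23·49/(10 + 0.13·49) → 1127 ÷ (1637/100) = 112700/1637 ≈ 68.845
Max retention: S = 1000/(112700/1637) − 10 = 5100/1127 in (≈ 4.525 in)
Ia = 0.2·(5100/1127) = 1020/1127 in ≈ 0.905 in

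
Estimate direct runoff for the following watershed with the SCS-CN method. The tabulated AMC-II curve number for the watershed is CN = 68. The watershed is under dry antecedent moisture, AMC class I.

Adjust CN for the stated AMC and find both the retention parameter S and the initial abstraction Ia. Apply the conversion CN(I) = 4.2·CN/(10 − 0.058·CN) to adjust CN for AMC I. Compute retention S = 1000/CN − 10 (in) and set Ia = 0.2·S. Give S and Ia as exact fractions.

S = 4000/357 in ≈ 11.204 in; Ia = 800/357 in ≈ 2.241 in

Adjust CN=68 to AMC I: 4.2·68/(10 − 0.058·68) → (1428/5) ÷ (757/125) = 35700/757 ≈ 47.160
S = 1000/(35700/757) − 10 = 4000/357 in ≈ 11.204 in
Ia = 0.2·(4000/357) = 800/357 in ≈ 2.241 in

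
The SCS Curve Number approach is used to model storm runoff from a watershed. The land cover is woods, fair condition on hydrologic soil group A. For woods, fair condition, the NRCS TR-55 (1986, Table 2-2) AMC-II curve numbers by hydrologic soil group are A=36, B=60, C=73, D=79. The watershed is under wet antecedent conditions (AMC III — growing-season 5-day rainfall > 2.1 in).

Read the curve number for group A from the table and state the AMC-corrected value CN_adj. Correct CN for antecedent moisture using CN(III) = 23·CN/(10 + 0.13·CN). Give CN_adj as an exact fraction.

NRCS table: woods, fair condition, soil group A → CN(II) = 36
Wet (AMC III): CN(III) = 23·36/(10 + 0.13·36) = 828/(367/25) = 20700/367 ≈ 56.403

CN_adj = 20700/367 ≈ 56.403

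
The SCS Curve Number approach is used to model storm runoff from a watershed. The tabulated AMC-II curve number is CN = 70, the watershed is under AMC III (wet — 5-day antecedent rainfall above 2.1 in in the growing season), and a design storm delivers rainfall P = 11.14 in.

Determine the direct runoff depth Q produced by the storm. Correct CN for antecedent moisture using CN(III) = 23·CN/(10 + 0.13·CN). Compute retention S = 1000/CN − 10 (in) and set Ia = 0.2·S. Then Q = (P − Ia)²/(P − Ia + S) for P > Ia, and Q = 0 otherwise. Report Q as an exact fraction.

Q = 7512902329/818499850 in ≈ 9.179 in

CN(III) from CN(II)=70: (23·70)/(10 + 0.13·70) = 16100/191 ≈ 84.293
Retention S: 1000/CN − 10 with CN=84.293 → S = 300/161 ≈ 1.863 in
Initial abstraction Ia = S/5 = (300/161)/5 = 60/161 ≈ 0.373 in
Excess rainfall: 11.140 − 0.373 = 10.767 in; P > Ia so Q > 0
Runoff Q = (P−Ia)²/(P−Ia+S) = (10.767)²/(10.767+1.863) = 7512902329/818499850 ≈ 9.179 in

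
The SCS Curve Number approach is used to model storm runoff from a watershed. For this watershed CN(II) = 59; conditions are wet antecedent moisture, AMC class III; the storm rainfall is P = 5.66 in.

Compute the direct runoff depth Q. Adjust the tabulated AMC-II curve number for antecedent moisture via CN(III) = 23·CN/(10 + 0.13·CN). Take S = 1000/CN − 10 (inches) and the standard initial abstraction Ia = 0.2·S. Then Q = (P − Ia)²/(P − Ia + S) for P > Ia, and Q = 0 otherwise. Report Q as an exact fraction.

Q = 117670266961/37183903350 in ≈ 3.165 in

Adjust CN=59 to AMC III: 23·59/(10 + 0.13·59) → 1357 ÷ (1767/100) = 135700/1767 ≈ 76.797
S = 1000/(135700/1767) − 10 = 4100/1357 in ≈ 3.021 in
Initial abstraction Ia = S/5 = (4100/1357)/5 = 820/1357 ≈ 0.604 in
Since P=5.660 > Ia=0.604: effective rainfall P−Ia = 343031/67850 in
Q = (343031/67850)²/((343031/67850) + 4100/1357) = (117670266961/4603622500)/(548031/67850) = 117670266961/37183903350 in ≈ 3.165 in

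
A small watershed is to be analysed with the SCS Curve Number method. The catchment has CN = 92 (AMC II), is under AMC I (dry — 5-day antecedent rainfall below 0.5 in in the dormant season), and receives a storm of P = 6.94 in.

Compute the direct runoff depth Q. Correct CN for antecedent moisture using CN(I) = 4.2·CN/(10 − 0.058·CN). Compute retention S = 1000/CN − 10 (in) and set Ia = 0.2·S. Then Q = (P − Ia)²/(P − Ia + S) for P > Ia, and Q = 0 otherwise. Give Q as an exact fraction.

CN(I) from CN(II)=92: (4.2·92)/(10 − 0.058·92) = 48300/583 ≈ 82.847
Retention S: 1000/CN − 10 with CN=82.847 → S = 1000/483 ≈ 2.070 in
Ia = 0.2S: 0.2·2.070 = 0.414 in (exactly 200/483)
P − Ia = 6.940 − 0.414 = 157601/24150 ≈ 6.526 in (> 0, runoff occurs)
Q = (157601/24150)²/((157601/24150) + 1000/483) = (24838075201/583222500)/(207601/24150) = 24838075201/5013564150 in ≈ 4.954 in

Q = 24838075201/5013564150 in ≈ 4.954 in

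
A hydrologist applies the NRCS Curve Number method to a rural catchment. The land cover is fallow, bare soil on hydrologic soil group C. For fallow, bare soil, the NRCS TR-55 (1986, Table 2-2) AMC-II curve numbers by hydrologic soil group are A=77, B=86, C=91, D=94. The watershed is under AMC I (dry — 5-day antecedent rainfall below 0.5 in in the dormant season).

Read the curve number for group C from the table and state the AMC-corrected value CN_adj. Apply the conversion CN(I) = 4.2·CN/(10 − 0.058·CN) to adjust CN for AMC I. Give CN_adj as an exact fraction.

NRCS table: fallow, bare soil, soil group C → CN(II) = 91
CN(I) from CN(II)=91: (4.2·91)/(10 − 0.058·91) = 63700/787 ≈ 80.940

CN_adj = 63700/787 ≈ 80.940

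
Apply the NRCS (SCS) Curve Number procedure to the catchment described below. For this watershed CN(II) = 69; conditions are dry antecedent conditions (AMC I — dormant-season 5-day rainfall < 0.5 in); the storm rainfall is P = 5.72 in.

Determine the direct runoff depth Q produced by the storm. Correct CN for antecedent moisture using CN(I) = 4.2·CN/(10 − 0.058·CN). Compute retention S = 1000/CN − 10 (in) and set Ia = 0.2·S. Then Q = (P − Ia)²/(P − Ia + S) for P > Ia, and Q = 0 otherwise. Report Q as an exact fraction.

CN(I) from CN(II)=69: (4.2·69)/(10 − 0.058·69) = 144900/2999 ≈ 48.316
Max retention: S = 1000/(144900/2999) − 10 = 15500/1449 in (≈ 10.697 in)
Initial abstraction Ia = S/5 = (15500/1449)/5 = 3100/1449 ≈ 2.139 in
Excess rainfall: 5.720 − 2.139 = 3.581 in; P > Ia so Q > 0
Runoff Q = (P−Ia)²/(P−Ia+S) = (3.581)²/(3.581+10.697) = 16823905849/18735823575 ≈ 0.898 in

Q = 16823905849/18735823575 in ≈ 0.898 in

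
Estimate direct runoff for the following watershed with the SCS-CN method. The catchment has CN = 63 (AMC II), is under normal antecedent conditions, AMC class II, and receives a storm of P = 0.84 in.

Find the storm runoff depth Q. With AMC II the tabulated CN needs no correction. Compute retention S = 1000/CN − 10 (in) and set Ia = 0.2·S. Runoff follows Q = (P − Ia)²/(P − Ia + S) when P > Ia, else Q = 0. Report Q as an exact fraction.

Q = 0 in ≈ 0.000 in

CN(II) = 63; AMC II needs no correction.
Retention S: 1000/CN − 10 with CN=63.000 → S = 370/63 ≈ 5.873 in
Ia = 0.2S: 0.2·5.873 = 1.175 in (exactly 74/63)
P = 0.840 ≤ Ia = 1.175 in: entire storm abstracted, Q = 0.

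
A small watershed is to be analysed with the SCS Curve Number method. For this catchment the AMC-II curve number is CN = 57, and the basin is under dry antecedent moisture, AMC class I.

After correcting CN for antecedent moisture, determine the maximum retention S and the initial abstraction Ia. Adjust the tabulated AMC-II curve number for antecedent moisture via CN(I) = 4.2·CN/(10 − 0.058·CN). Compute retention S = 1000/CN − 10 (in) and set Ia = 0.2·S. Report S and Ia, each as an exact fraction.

S = 21500/1197 in ≈ 17.962 in; Ia = 4300/1197 in ≈ 3.592 in

Dry (AMC I): CN(I) = 4.2·57/(10 − 0.058·57) = (1197/5)/(3347/500) = 119700/3347 ≈ 35.763
Max retention: S = 1000/(119700/3347) − 10 = 21500/1197 in (≈ 17.962 in)
Ia = 0.2·(21500/1197) = 4300/1197 in ≈ 3.592 in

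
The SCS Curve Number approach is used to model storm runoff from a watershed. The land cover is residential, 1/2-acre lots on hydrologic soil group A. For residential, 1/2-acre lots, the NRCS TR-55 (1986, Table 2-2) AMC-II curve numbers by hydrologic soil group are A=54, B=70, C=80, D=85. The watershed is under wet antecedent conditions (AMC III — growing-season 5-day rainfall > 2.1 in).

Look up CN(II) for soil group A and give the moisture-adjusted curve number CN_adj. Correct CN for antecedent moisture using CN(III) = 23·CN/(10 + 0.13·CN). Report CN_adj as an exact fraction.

NRCS table: residential, 1/2-acre lots, soil group A → CN(II) = 54
Adjust CN=54 to AMC III: 23·54/(10 + 0.13·54) → 1242 ÷ (851/50) = 2700/37 ≈ 72.973

CN_adj = 2700/37 ≈ 72.973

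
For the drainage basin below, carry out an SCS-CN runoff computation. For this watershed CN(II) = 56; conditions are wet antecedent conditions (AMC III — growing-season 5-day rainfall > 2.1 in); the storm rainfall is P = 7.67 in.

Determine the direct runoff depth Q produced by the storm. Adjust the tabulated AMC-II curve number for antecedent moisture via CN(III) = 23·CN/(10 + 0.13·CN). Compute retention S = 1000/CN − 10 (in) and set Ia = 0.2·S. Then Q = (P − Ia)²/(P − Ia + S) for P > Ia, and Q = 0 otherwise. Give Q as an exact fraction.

Q = 12653325169/2696540700 in ≈ 4.692 in

Wet (AMC III): CN(III) = 23·56/(10 + 0.13·56) = 1288/(432/25) = 4025/54 ≈ 74.537
S = 1000/(4025/54) − 10 = 550/161 in ≈ 3.416 in
Ia = 0.2·(550/161) = 110/161 in ≈ 0.683 in
Excess rainfall: 7.670 − 0.683 = 6.987 in; P > Ia so Q > 0
Q: (112487/16100)² ÷ (167487/16100) = 12653325169/2696540700 in (≈ 4.692 in)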